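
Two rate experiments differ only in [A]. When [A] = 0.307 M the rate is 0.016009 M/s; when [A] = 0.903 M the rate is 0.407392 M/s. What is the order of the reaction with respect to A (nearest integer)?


Rate is proportional to [A]^n, so rate2/rate1 = ([A]2/[A]1)^n. Take logs to solve for n.
rate2/rate1 = 0.407392 / 0.016009 = 25.4477
[A]2/[A]1 = 0.903 / 0.307 = 2.9414
n = ln(25.4477) / ln(2.9414) = 3.0
Nearest integer order:

3


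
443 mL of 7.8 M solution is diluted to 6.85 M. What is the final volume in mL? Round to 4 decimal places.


Dilution: M1*V1 = M2*V2, solve for V2.
V2 = M1*V1 / M2
V2 = 7.8 * 443 / 6.85
V2 = 3455.4 / 6.85
V2 = 504.4379562 mL, rounded to 4 dp:

504.4380 mL


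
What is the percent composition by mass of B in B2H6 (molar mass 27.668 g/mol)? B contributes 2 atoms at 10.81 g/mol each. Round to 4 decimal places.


pct = 100 * (n_elem * M_elem) / M_total
mass_contribution = 2 * 10.81 = 21.62 g/mol
pct = 100 * 21.62 / 27.668
pct = 78.14081249 %, rounded to 4 dp:

78.1408 %


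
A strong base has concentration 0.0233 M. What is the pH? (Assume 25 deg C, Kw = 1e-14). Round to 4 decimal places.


A strong base dissociates completely, so [OH-] equals the given concentration.
pOH = -log10([OH-]) = -log10(0.0233) = 1.632644
pH = 14 - pOH = 14 - 1.632644
pH = 12.367356, rounded to 4 dp:

12.3674


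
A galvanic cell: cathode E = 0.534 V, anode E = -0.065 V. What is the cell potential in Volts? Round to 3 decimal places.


Standard cell potential: E_cell = E_cathode - E_anode.
E_cell = 0.534 - (-0.065)
E_cell = 0.599 V, rounded to 3 dp:

0.599 V


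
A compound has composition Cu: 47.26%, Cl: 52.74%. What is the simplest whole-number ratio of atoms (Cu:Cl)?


Assume 100 g of compound, divide each mass% by atomic mass to get moles, then normalize by the smallest to get a raw atom ratio.
Moles per 100 g: Cu: 47.26/63.546 = 0.7437, Cl: 52.74/35.453 = 1.4876
Raw ratio (divide by min = 0.7437): Cu: 1.0, Cl: 2.0
Multiply by 1 to clear fractions: Cu: 1.0 ~= 1, Cl: 2.0 ~= 2
Reduce by GCD to get the simplest whole-number ratio:

1:2


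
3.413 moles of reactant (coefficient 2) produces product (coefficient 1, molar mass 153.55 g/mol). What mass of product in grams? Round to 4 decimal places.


Use the coefficient ratio to convert reactant moles to product moles, then multiply by the product's molar mass.
moles_P = moles_R * (coeff_P / coeff_R) = 3.413 * (1/2) = 1.7065
mass_P = moles_P * M_P = 1.7065 * 153.55
mass_P = 262.033075 g, rounded to 4 dp:

262.0331 g


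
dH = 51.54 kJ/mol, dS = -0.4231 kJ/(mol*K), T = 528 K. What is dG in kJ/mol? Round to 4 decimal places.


Gibbs: dG = dH - T*dS (consistent units, dS already in kJ/(mol*K)).
T*dS = 528 * -0.4231 = -223.3968
dG = 51.54 - (-223.3968)
dG = 274.9368 kJ/mol, rounded to 4 dp:

274.9368 kJ/mol


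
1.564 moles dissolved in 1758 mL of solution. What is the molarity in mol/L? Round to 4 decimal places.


Convert volume to liters: V_L = V_mL / 1000.
V_L = 1758 / 1000 = 1.758 L
M = n / V_L = 1.564 / 1.758
M = 0.88964733 mol/L, rounded to 4 dp:

0.8896 mol/L


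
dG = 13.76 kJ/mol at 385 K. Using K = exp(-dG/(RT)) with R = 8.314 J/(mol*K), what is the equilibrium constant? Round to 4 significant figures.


dG is in kJ/mol; multiply by 1000 to match R in J/(mol*K).
RT = 8.314 * 385 = 3200.89 J/mol
exponent = -dG*1000 / (RT) = -(13.76*1000) / 3200.89 = -4.2988044
K = exp(-4.2988044)
K = 0.013584791, rounded to 4 significant figures:

0.01358


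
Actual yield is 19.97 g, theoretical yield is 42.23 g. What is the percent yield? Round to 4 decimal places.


% yield = 100 * actual / theoretical
% yield = 100 * 19.97 / 42.23
% yield = 47.28865735 %, rounded to 4 dp:

47.2887 %


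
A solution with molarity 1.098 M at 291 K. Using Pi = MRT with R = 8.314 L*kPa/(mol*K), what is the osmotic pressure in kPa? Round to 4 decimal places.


Osmotic pressure (van't Hoff): Pi = M*R*T.
RT = 8.314 * 291 = 2419.374
Pi = 1.098 * 2419.374
Pi = 2656.472652 kPa, rounded to 4 dp:

2656.4727 kPa


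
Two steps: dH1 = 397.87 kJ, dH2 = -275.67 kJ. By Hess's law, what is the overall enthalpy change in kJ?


Hess's law: enthalpy is a state function, so add the step enthalpies.
dH_total = dH1 + dH2 = 397.87 + (-275.67)
dH_total = 122.2 kJ:

122.20 kJ


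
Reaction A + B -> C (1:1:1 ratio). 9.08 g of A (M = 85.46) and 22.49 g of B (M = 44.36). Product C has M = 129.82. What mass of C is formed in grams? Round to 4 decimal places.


Find moles of each reactant; the smaller value is the limiting reagent in a 1:1:1 reaction, so moles_C equals moles of the limiter.
n_A = mass_A / M_A = 9.08 / 85.46 = 0.106249 mol
n_B = mass_B / M_B = 22.49 / 44.36 = 0.506988 mol
Limiting reagent: A (smaller), n_limiting = 0.106249 mol
mass_C = n_limiting * M_C = 0.106249 * 129.82
mass_C = 13.79324518 g, rounded to 4 dp:

13.7932 g


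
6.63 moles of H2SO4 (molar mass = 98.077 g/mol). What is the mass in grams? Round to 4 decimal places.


mass = n * M
mass = 6.63 * 98.077
mass = 650.25051 g, rounded to 4 dp:

650.2505 g


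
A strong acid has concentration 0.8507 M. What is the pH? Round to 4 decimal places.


A strong acid dissociates completely, so [H+] equals the given concentration.
pH = -log10([H+]) = -log10(0.8507)
pH = 0.07022357, rounded to 4 dp:

0.0702


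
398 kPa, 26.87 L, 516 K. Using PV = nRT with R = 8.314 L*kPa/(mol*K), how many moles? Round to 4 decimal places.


PV = nRT, solve for n = PV / (RT).
PV = 398 * 26.87 = 10694.26
RT = 8.314 * 516 = 4290.024
n = 10694.26 / 4290.024
n = 2.49282055 mol, rounded to 4 dp:

2.4928 mol


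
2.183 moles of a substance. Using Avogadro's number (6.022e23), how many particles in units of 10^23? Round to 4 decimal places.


N = n * NA, then divide by 1e23 for the requested units.
N / 1e23 = n * 6.022
N / 1e23 = 2.183 * 6.022
N / 1e23 = 13.146026, rounded to 4 dp:

13.1460


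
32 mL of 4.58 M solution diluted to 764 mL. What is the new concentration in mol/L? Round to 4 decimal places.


Dilution: M1*V1 = M2*V2, solve for M2.
M2 = M1*V1 / V2
M2 = 4.58 * 32 / 764
M2 = 146.56 / 764
M2 = 0.19183246 mol/L, rounded to 4 dp:

0.1918 mol/L


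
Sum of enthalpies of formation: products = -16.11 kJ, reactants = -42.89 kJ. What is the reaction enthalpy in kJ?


dH_rxn = sum(dH_f products) - sum(dH_f reactants)
dH_rxn = -16.11 - (-42.89)
dH_rxn = 26.78 kJ:

26.78 kJ


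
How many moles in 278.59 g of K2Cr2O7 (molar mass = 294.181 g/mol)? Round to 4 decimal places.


n = mass / M
n = 278.59 / 294.181
n = 0.94700202 mol, rounded to 4 dp:

0.9470 mol


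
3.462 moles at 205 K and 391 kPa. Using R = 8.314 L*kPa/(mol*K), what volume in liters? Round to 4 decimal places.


PV = nRT, solve for V = nRT / P.
nRT = 3.462 * 8.314 * 205 = 5900.5289
V = 5900.5289 / 391
V = 15.09086675 L, rounded to 4 dp:

15.0909 L


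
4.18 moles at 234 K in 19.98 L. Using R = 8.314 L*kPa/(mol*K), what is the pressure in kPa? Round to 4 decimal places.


PV = nRT, solve for P = nRT / V.
nRT = 4.18 * 8.314 * 234 = 8132.0897
P = 8132.0897 / 19.98
P = 407.0114965 kPa, rounded to 4 dp:

407.0115 kPa


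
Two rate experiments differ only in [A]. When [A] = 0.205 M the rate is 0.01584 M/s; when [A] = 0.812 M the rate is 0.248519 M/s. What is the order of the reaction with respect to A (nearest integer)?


Rate is proportional to [A]^n, so rate2/rate1 = ([A]2/[A]1)^n. Take logs to solve for n.
rate2/rate1 = 0.248519 / 0.01584 = 15.6893
[A]2/[A]1 = 0.812 / 0.205 = 3.961
n = ln(15.6893) / ln(3.961) = 2.0
Nearest integer order:

2


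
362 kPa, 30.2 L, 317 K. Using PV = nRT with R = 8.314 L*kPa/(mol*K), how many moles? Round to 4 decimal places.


PV = nRT, solve for n = PV / (RT).
PV = 362 * 30.2 = 10932.4
RT = 8.314 * 317 = 2635.538
n = 10932.4 / 2635.538
n = 4.14807148 mol, rounded to 4 dp:

4.1481 mol


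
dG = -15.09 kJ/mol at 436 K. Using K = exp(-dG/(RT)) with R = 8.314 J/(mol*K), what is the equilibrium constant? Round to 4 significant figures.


dG is in kJ/mol; multiply by 1000 to match R in J/(mol*K).
RT = 8.314 * 436 = 3624.904 J/mol
exponent = -dG*1000 / (RT) = -(-15.09*1000) / 3624.904 = 4.16286886
K = exp(4.16286886)
K = 64.255599, rounded to 4 significant figures:

64.26


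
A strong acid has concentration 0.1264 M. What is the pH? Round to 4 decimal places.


A strong acid dissociates completely, so [H+] equals the given concentration.
pH = -log10([H+]) = -log10(0.1264)
pH = 0.89825293, rounded to 4 dp:

0.8983


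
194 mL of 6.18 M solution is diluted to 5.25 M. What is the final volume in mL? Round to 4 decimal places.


Dilution: M1*V1 = M2*V2, solve for V2.
V2 = M1*V1 / M2
V2 = 6.18 * 194 / 5.25
V2 = 1198.92 / 5.25
V2 = 228.36571429 mL, rounded to 4 dp:

228.3657 mL


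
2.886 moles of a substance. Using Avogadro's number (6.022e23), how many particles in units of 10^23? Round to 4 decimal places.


N = n * NA, then divide by 1e23 for the requested units.
N / 1e23 = n * 6.022
N / 1e23 = 2.886 * 6.022
N / 1e23 = 17.379492, rounded to 4 dp:

17.3795


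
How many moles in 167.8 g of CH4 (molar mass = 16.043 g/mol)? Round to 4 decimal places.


n = mass / M
n = 167.8 / 16.043
n = 10.45939039 mol, rounded to 4 dp:

10.4594 mol


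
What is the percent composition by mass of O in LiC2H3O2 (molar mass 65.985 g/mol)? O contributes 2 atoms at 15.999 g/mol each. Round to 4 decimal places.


pct = 100 * (n_elem * M_elem) / M_total
mass_contribution = 2 * 15.999 = 31.998 g/mol
pct = 100 * 31.998 / 65.985
pct = 48.49283928 %, rounded to 4 dp:

48.4928 %


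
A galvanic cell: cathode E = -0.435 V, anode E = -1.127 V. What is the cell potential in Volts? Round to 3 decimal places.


Standard cell potential: E_cell = E_cathode - E_anode.
E_cell = -0.435 - (-1.127)
E_cell = 0.692 V, rounded to 3 dp:

0.692 V


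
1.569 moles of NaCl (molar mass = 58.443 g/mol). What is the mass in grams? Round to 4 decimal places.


mass = n * M
mass = 1.569 * 58.443
mass = 91.697067 g, rounded to 4 dp:

91.6971 g


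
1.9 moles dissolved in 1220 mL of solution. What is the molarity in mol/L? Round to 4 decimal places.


Convert volume to liters: V_L = V_mL / 1000.
V_L = 1220 / 1000 = 1.22 L
M = n / V_L = 1.9 / 1.22
M = 1.55737705 mol/L, rounded to 4 dp:

1.5574 mol/L


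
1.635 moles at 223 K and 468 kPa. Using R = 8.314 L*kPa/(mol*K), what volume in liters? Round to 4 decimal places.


PV = nRT, solve for V = nRT / P.
nRT = 1.635 * 8.314 * 223 = 3031.326
V = 3031.326 / 468
V = 6.47719231 L, rounded to 4 dp:

6.4772 L


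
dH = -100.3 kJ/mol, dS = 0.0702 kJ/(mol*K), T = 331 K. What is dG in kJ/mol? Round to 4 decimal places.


Gibbs: dG = dH - T*dS (consistent units, dS already in kJ/(mol*K)).
T*dS = 331 * 0.0702 = 23.2362
dG = -100.3 - (23.2362)
dG = -123.5362 kJ/mol, rounded to 4 dp:

-123.5362 kJ/mol


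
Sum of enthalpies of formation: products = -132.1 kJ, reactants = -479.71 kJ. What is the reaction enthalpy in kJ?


dH_rxn = sum(dH_f products) - sum(dH_f reactants)
dH_rxn = -132.1 - (-479.71)
dH_rxn = 347.61 kJ:

347.61 kJ


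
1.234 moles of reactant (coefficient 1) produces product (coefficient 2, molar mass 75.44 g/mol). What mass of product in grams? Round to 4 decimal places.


Use the coefficient ratio to convert reactant moles to product moles, then multiply by the product's molar mass.
moles_P = moles_R * (coeff_P / coeff_R) = 1.234 * (2/1) = 2.468
mass_P = moles_P * M_P = 2.468 * 75.44
mass_P = 186.18592 g, rounded to 4 dp:

186.1859 g


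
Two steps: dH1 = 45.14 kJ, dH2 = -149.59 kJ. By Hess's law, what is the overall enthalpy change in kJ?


Hess's law: enthalpy is a state function, so add the step enthalpies.
dH_total = dH1 + dH2 = 45.14 + (-149.59)
dH_total = -104.45 kJ:

-104.45 kJ


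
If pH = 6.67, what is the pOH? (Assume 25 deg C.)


At 25 deg C, pH + pOH = 14.
pOH = 14 - pH = 14 - 6.67
pOH = 7.33:

7.33


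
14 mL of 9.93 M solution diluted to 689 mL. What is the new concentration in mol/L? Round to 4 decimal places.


Dilution: M1*V1 = M2*V2, solve for M2.
M2 = M1*V1 / V2
M2 = 9.93 * 14 / 689
M2 = 139.02 / 689
M2 = 0.20177068 mol/L, rounded to 4 dp:

0.2018 mol/L


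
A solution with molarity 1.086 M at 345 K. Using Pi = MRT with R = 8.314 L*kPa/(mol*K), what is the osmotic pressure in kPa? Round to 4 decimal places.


Osmotic pressure (van't Hoff): Pi = M*R*T.
RT = 8.314 * 345 = 2868.33
Pi = 1.086 * 2868.33
Pi = 3115.00638 kPa, rounded to 4 dp:

3115.0064 kPa


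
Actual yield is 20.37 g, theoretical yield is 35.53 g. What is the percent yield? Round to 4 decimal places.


% yield = 100 * actual / theoretical
% yield = 100 * 20.37 / 35.53
% yield = 57.33183225 %, rounded to 4 dp:

57.3318 %


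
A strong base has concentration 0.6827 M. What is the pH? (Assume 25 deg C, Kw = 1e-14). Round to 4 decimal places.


A strong base dissociates completely, so [OH-] equals the given concentration.
pOH = -log10([OH-]) = -log10(0.6827) = 0.16577
pH = 14 - pOH = 14 - 0.16577
pH = 13.83423, rounded to 4 dp:

13.8342


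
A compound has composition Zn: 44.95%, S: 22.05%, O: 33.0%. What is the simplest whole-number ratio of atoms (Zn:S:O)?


Assume 100 g of compound, divide each mass% by atomic mass to get moles, then normalize by the smallest to get a raw atom ratio.
Moles per 100 g: Zn: 44.95/65.38 = 0.6875, S: 22.05/32.065 = 0.6877, O: 33.0/15.999 = 2.0626
Raw ratio (divide by min = 0.6875): Zn: 1.0, S: 1.0, O: 3.0
Multiply by 1 to clear fractions: Zn: 1.0 ~= 1, S: 1.0 ~= 1, O: 3.0 ~= 3
Reduce by GCD to get the simplest whole-number ratio:

1:1:3


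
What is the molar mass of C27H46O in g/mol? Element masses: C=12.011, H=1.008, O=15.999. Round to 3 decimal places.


M = sum(count * atomic_mass) over atoms.
M = 27*12.011 + 46*1.008 + 1*15.999
M = 324.297 + 46.368 + 15.999
M = 386.664 g/mol, rounded to 3 dp:

386.664 g/mol


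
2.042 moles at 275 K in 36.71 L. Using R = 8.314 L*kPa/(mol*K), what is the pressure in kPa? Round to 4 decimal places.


PV = nRT, solve for P = nRT / V.
nRT = 2.042 * 8.314 * 275 = 4668.7267
P = 4668.7267 / 36.71
P = 127.17860801 kPa, rounded to 4 dp:

127.1786 kPa


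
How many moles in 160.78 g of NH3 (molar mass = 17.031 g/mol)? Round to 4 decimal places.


n = mass / M
n = 160.78 / 17.031
n = 9.44043215 mol, rounded to 4 dp:

9.4404 mol


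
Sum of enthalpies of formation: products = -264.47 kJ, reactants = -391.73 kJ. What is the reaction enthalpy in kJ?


dH_rxn = sum(dH_f products) - sum(dH_f reactants)
dH_rxn = -264.47 - (-391.73)
dH_rxn = 127.26 kJ:

127.26 kJ


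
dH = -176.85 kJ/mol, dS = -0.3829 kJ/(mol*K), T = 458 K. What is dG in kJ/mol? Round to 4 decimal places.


Gibbs: dG = dH - T*dS (consistent units, dS already in kJ/(mol*K)).
T*dS = 458 * -0.3829 = -175.3682
dG = -176.85 - (-175.3682)
dG = -1.4818 kJ/mol, rounded to 4 dp:

-1.4818 kJ/mol


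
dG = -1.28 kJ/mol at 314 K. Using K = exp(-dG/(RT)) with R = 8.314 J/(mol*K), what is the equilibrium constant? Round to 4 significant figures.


dG is in kJ/mol; multiply by 1000 to match R in J/(mol*K).
RT = 8.314 * 314 = 2610.596 J/mol
exponent = -dG*1000 / (RT) = -(-1.28*1000) / 2610.596 = 0.49030949
K = exp(0.49030949)
K = 1.6328215, rounded to 4 significant figures:

1.633


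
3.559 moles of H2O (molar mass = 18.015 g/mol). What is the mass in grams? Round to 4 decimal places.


mass = n * M
mass = 3.559 * 18.015
mass = 64.115385 g, rounded to 4 dp:

64.1154 g


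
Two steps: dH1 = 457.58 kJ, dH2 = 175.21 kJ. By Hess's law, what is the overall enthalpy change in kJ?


Hess's law: enthalpy is a state function, so add the step enthalpies.
dH_total = dH1 + dH2 = 457.58 + (175.21)
dH_total = 632.79 kJ:

632.79 kJ


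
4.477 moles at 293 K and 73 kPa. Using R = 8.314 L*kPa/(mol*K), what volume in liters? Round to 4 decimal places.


PV = nRT, solve for V = nRT / P.
nRT = 4.477 * 8.314 * 293 = 10905.981
V = 10905.981 / 73
V = 149.397 L, rounded to 4 dp:

149.3970 L


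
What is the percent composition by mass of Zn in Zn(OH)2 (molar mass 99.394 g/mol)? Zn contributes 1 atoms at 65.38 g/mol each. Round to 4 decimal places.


pct = 100 * (n_elem * M_elem) / M_total
mass_contribution = 1 * 65.38 = 65.38 g/mol
pct = 100 * 65.38 / 99.394
pct = 65.77861843 %, rounded to 4 dp:

65.7786 %


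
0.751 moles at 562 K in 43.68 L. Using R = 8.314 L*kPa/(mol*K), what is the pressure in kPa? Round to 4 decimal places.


PV = nRT, solve for P = nRT / V.
nRT = 0.751 * 8.314 * 562 = 3509.0235
P = 3509.0235 / 43.68
P = 80.33478709 kPa, rounded to 4 dp:

80.3348 kPa


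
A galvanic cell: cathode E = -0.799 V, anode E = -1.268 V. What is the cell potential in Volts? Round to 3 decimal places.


Standard cell potential: E_cell = E_cathode - E_anode.
E_cell = -0.799 - (-1.268)
E_cell = 0.469 V, rounded to 3 dp:

0.469 V


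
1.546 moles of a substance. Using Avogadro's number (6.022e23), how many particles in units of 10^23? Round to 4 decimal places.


N = n * NA, then divide by 1e23 for the requested units.
N / 1e23 = n * 6.022
N / 1e23 = 1.546 * 6.022
N / 1e23 = 9.310012, rounded to 4 dp:

9.3100


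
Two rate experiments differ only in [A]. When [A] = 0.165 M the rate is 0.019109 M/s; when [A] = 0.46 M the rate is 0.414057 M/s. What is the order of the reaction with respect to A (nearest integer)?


Rate is proportional to [A]^n, so rate2/rate1 = ([A]2/[A]1)^n. Take logs to solve for n.
rate2/rate1 = 0.414057 / 0.019109 = 21.6682
[A]2/[A]1 = 0.46 / 0.165 = 2.7879
n = ln(21.6682) / ln(2.7879) = 3.0
Nearest integer order:

3


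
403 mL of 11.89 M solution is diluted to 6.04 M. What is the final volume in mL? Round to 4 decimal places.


Dilution: M1*V1 = M2*V2, solve for V2.
V2 = M1*V1 / M2
V2 = 11.89 * 403 / 6.04
V2 = 4791.67 / 6.04
V2 = 793.32284768 mL, rounded to 4 dp:

793.3228 mL


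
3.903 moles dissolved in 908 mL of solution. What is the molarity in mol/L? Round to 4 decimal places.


Convert volume to liters: V_L = V_mL / 1000.
V_L = 908 / 1000 = 0.908 L
M = n / V_L = 3.903 / 0.908
M = 4.29845815 mol/L, rounded to 4 dp:

4.2985 mol/L


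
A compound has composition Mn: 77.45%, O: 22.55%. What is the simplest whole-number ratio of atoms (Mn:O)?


Assume 100 g of compound, divide each mass% by atomic mass to get moles, then normalize by the smallest to get a raw atom ratio.
Moles per 100 g: Mn: 77.45/54.938 = 1.4098, O: 22.55/15.999 = 1.4095
Raw ratio (divide by min = 1.4095): Mn: 1.0, O: 1.0
Multiply by 1 to clear fractions: Mn: 1.0 ~= 1, O: 1.0 ~= 1
Reduce by GCD to get the simplest whole-number ratio:

1:1


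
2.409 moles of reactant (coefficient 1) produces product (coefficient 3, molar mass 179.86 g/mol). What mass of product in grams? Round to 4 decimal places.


Use the coefficient ratio to convert reactant moles to product moles, then multiply by the product's molar mass.
moles_P = moles_R * (coeff_P / coeff_R) = 2.409 * (3/1) = 7.227
mass_P = moles_P * M_P = 7.227 * 179.86
mass_P = 1299.84822 g, rounded to 4 dp:

1299.8482 g


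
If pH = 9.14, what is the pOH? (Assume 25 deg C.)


At 25 deg C, pH + pOH = 14.
pOH = 14 - pH = 14 - 9.14
pOH = 4.86:

4.86


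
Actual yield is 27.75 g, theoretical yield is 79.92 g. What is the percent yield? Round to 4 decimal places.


% yield = 100 * actual / theoretical
% yield = 100 * 27.75 / 79.92
% yield = 34.72222222 %, rounded to 4 dp:

34.7222 %


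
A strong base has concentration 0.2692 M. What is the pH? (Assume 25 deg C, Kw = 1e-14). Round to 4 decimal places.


A strong base dissociates completely, so [OH-] equals the given concentration.
pOH = -log10([OH-]) = -log10(0.2692) = 0.569925
pH = 14 - pOH = 14 - 0.569925
pH = 13.430075, rounded to 4 dp:

13.4301


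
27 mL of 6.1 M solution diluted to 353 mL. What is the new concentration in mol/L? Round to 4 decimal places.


Dilution: M1*V1 = M2*V2, solve for M2.
M2 = M1*V1 / V2
M2 = 6.1 * 27 / 353
M2 = 164.7 / 353
M2 = 0.46657224 mol/L, rounded to 4 dp:

0.4666 mol/L


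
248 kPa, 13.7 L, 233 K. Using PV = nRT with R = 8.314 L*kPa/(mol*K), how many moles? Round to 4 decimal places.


PV = nRT, solve for n = PV / (RT).
PV = 248 * 13.7 = 3397.6
RT = 8.314 * 233 = 1937.162
n = 3397.6 / 1937.162
n = 1.75390597 mol, rounded to 4 dp:

1.7539 mol


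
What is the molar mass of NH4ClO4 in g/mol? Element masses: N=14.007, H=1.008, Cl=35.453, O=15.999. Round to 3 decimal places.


M = sum(count * atomic_mass) over atoms.
M = 1*14.007 + 4*1.008 + 1*35.453 + 4*15.999
M = 14.007 + 4.032 + 35.453 + 63.996
M = 117.488 g/mol, rounded to 3 dp:

117.488 g/mol


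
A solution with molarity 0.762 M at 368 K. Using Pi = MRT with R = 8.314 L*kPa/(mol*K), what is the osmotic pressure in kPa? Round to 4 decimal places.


Osmotic pressure (van't Hoff): Pi = M*R*T.
RT = 8.314 * 368 = 3059.552
Pi = 0.762 * 3059.552
Pi = 2331.378624 kPa, rounded to 4 dp:

2331.3786 kPa


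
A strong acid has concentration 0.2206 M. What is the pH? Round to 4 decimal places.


A strong acid dissociates completely, so [H+] equals the given concentration.
pH = -log10([H+]) = -log10(0.2206)
pH = 0.65639449, rounded to 4 dp:

0.6564


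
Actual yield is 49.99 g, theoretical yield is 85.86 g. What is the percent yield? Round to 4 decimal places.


% yield = 100 * actual / theoretical
% yield = 100 * 49.99 / 85.86
% yield = 58.2226881 %, rounded to 4 dp:

58.2227 %


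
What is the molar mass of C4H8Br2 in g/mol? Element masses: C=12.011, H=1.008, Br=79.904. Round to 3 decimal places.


M = sum(count * atomic_mass) over atoms.
M = 4*12.011 + 8*1.008 + 2*79.904
M = 48.044 + 8.064 + 159.808
M = 215.916 g/mol, rounded to 3 dp:

215.916 g/mol


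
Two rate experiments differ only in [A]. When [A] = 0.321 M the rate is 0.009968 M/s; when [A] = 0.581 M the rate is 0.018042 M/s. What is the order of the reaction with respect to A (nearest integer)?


Rate is proportional to [A]^n, so rate2/rate1 = ([A]2/[A]1)^n. Take logs to solve for n.
rate2/rate1 = 0.018042 / 0.009968 = 1.81
[A]2/[A]1 = 0.581 / 0.321 = 1.81
n = ln(1.81) / ln(1.81) = 1.0
Nearest integer order:

1


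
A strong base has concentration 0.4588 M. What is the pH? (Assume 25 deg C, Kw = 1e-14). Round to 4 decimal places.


A strong base dissociates completely, so [OH-] equals the given concentration.
pOH = -log10([OH-]) = -log10(0.4588) = 0.338377
pH = 14 - pOH = 14 - 0.338377
pH = 13.661623, rounded to 4 dp:

13.6616


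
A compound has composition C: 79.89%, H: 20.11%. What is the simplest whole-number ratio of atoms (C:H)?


Assume 100 g of compound, divide each mass% by atomic mass to get moles, then normalize by the smallest to get a raw atom ratio.
Moles per 100 g: C: 79.89/12.011 = 6.6514, H: 20.11/1.008 = 19.9504
Raw ratio (divide by min = 6.6514): C: 1.0, H: 2.999
Multiply by 1 to clear fractions: C: 1.0 ~= 1, H: 2.999 ~= 3
Reduce by GCD to get the simplest whole-number ratio:

1:3


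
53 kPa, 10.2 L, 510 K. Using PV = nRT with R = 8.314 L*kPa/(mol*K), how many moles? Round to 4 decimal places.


PV = nRT, solve for n = PV / (RT).
PV = 53 * 10.2 = 540.6
RT = 8.314 * 510 = 4240.14
n = 540.6 / 4240.14
n = 0.12749579 mol, rounded to 4 dp:

0.1275 mol


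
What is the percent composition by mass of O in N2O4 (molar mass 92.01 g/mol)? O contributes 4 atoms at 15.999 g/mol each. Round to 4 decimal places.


pct = 100 * (n_elem * M_elem) / M_total
mass_contribution = 4 * 15.999 = 63.996 g/mol
pct = 100 * 63.996 / 92.01
pct = 69.55330942 %, rounded to 4 dp:

69.5533 %


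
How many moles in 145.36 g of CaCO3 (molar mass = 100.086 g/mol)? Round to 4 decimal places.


n = mass / M
n = 145.36 / 100.086
n = 1.45235098 mol, rounded to 4 dp:

1.4524 mol


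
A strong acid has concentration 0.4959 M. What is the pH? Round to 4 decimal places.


A strong acid dissociates completely, so [H+] equals the given concentration.
pH = -log10([H+]) = -log10(0.4959)
pH = 0.30460589, rounded to 4 dp:

0.3046


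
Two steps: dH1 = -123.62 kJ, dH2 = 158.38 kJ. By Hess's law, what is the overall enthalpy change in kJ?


Hess's law: enthalpy is a state function, so add the step enthalpies.
dH_total = dH1 + dH2 = -123.62 + (158.38)
dH_total = 34.76 kJ:

34.76 kJ


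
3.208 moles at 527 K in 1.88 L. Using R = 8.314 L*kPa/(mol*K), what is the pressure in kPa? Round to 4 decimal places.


PV = nRT, solve for P = nRT / V.
nRT = 3.208 * 8.314 * 527 = 14055.7814
P = 14055.7814 / 1.88
P = 7476.47946809 kPa, rounded to 4 dp:

7476.4795 kPa


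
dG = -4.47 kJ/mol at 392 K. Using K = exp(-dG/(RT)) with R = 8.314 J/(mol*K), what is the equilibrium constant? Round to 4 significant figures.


dG is in kJ/mol; multiply by 1000 to match R in J/(mol*K).
RT = 8.314 * 392 = 3259.088 J/mol
exponent = -dG*1000 / (RT) = -(-4.47*1000) / 3259.088 = 1.37154934
K = exp(1.37154934)
K = 3.9414526, rounded to 4 significant figures:

3.941


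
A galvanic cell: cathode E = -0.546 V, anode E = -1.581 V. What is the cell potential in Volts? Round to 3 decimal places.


Standard cell potential: E_cell = E_cathode - E_anode.
E_cell = -0.546 - (-1.581)
E_cell = 1.035 V, rounded to 3 dp:

1.035 V


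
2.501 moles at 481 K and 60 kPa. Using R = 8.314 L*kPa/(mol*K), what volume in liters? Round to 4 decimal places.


PV = nRT, solve for V = nRT / P.
nRT = 2.501 * 8.314 * 481 = 10001.584
V = 10001.584 / 60
V = 166.69306667 L, rounded to 4 dp:

166.6931 L


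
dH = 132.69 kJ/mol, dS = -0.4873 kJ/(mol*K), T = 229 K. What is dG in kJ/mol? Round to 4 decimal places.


Gibbs: dG = dH - T*dS (consistent units, dS already in kJ/(mol*K)).
T*dS = 229 * -0.4873 = -111.5917
dG = 132.69 - (-111.5917)
dG = 244.2817 kJ/mol, rounded to 4 dp:

244.2817 kJ/mol


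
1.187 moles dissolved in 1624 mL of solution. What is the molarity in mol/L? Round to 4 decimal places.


Convert volume to liters: V_L = V_mL / 1000.
V_L = 1624 / 1000 = 1.624 L
M = n / V_L = 1.187 / 1.624
M = 0.73091133 mol/L, rounded to 4 dp:

0.7309 mol/L


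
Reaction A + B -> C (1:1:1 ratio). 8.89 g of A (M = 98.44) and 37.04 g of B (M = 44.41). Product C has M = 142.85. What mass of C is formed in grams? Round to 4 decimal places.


Find moles of each reactant; the smaller value is the limiting reagent in a 1:1:1 reaction, so moles_C equals moles of the limiter.
n_A = mass_A / M_A = 8.89 / 98.44 = 0.090309 mol
n_B = mass_B / M_B = 37.04 / 44.41 = 0.834046 mol
Limiting reagent: A (smaller), n_limiting = 0.090309 mol
mass_C = n_limiting * M_C = 0.090309 * 142.85
mass_C = 12.90064065 g, rounded to 4 dp:

12.9006 g


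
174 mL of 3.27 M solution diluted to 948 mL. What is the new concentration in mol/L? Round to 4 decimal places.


Dilution: M1*V1 = M2*V2, solve for M2.
M2 = M1*V1 / V2
M2 = 3.27 * 174 / 948
M2 = 568.98 / 948
M2 = 0.60018987 mol/L, rounded to 4 dp:

0.6002 mol/L


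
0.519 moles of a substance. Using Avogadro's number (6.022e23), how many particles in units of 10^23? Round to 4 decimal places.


N = n * NA, then divide by 1e23 for the requested units.
N / 1e23 = n * 6.022
N / 1e23 = 0.519 * 6.022
N / 1e23 = 3.125418, rounded to 4 dp:

3.1254


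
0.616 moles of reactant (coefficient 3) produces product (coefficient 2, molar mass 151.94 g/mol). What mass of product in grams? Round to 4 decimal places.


Use the coefficient ratio to convert reactant moles to product moles, then multiply by the product's molar mass.
moles_P = moles_R * (coeff_P / coeff_R) = 0.616 * (2/3) = 0.410667
mass_P = moles_P * M_P = 0.410667 * 151.94
mass_P = 62.39674398 g, rounded to 4 dp:

62.3967 g


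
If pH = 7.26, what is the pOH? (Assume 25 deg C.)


At 25 deg C, pH + pOH = 14.
pOH = 14 - pH = 14 - 7.26
pOH = 6.74:

6.74


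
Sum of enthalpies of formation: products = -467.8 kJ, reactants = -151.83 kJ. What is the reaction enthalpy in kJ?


dH_rxn = sum(dH_f products) - sum(dH_f reactants)
dH_rxn = -467.8 - (-151.83)
dH_rxn = -315.97 kJ:

-315.97 kJ


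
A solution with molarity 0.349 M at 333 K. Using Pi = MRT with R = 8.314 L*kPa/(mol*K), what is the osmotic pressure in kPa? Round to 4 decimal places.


Osmotic pressure (van't Hoff): Pi = M*R*T.
RT = 8.314 * 333 = 2768.562
Pi = 0.349 * 2768.562
Pi = 966.228138 kPa, rounded to 4 dp:

966.2281 kPa


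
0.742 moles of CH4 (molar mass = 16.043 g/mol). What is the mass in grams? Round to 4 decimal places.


mass = n * M
mass = 0.742 * 16.043
mass = 11.903906 g, rounded to 4 dp:

11.9039 g


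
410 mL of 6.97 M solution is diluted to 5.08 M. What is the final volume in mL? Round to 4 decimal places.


Dilution: M1*V1 = M2*V2, solve for V2.
V2 = M1*V1 / M2
V2 = 6.97 * 410 / 5.08
V2 = 2857.7 / 5.08
V2 = 562.53937008 mL, rounded to 4 dp:

562.5394 mL


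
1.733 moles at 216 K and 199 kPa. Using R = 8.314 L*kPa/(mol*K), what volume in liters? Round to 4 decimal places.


PV = nRT, solve for V = nRT / P.
nRT = 1.733 * 8.314 * 216 = 3112.163
V = 3112.163 / 199
V = 15.63901005 L, rounded to 4 dp:

15.6390 L


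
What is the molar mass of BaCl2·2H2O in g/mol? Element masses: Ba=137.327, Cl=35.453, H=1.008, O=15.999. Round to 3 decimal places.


M = sum(count * atomic_mass) over atoms.
M = 1*137.327 + 2*35.453 + 4*1.008 + 2*15.999
M = 137.327 + 70.906 + 4.032 + 31.998
M = 244.263 g/mol, rounded to 3 dp:

244.263 g/mol


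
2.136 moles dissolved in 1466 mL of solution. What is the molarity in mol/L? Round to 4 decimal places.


Convert volume to liters: V_L = V_mL / 1000.
V_L = 1466 / 1000 = 1.466 L
M = n / V_L = 2.136 / 1.466
M = 1.45702592 mol/L, rounded to 4 dp:

1.4570 mol/L


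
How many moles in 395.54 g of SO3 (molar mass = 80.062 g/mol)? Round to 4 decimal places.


n = mass / M
n = 395.54 / 80.062
n = 4.94042117 mol, rounded to 4 dp:

4.9404 mol


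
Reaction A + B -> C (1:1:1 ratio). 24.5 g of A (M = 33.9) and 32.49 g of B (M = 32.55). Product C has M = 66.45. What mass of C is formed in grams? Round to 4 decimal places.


Find moles of each reactant; the smaller value is the limiting reagent in a 1:1:1 reaction, so moles_C equals moles of the limiter.
n_A = mass_A / M_A = 24.5 / 33.9 = 0.722714 mol
n_B = mass_B / M_B = 32.49 / 32.55 = 0.998157 mol
Limiting reagent: A (smaller), n_limiting = 0.722714 mol
mass_C = n_limiting * M_C = 0.722714 * 66.45
mass_C = 48.0243453 g, rounded to 4 dp:

48.0243 g


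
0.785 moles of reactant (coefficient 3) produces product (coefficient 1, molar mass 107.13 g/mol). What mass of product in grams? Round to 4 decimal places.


Use the coefficient ratio to convert reactant moles to product moles, then multiply by the product's molar mass.
moles_P = moles_R * (coeff_P / coeff_R) = 0.785 * (1/3) = 0.261667
mass_P = moles_P * M_P = 0.261667 * 107.13
mass_P = 28.03238571 g, rounded to 4 dp:

28.0324 g


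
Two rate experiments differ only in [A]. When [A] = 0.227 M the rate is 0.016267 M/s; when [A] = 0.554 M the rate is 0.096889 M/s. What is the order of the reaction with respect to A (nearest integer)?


Rate is proportional to [A]^n, so rate2/rate1 = ([A]2/[A]1)^n. Take logs to solve for n.
rate2/rate1 = 0.096889 / 0.016267 = 5.9562
[A]2/[A]1 = 0.554 / 0.227 = 2.4405
n = ln(5.9562) / ln(2.4405) = 2.0
Nearest integer order:

2


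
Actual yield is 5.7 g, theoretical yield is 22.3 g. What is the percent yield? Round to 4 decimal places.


% yield = 100 * actual / theoretical
% yield = 100 * 5.7 / 22.3
% yield = 25.56053812 %, rounded to 4 dp:

25.5605 %


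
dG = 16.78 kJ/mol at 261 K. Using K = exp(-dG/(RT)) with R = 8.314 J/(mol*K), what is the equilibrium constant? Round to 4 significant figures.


dG is in kJ/mol; multiply by 1000 to match R in J/(mol*K).
RT = 8.314 * 261 = 2169.954 J/mol
exponent = -dG*1000 / (RT) = -(16.78*1000) / 2169.954 = -7.73288282
K = exp(-7.73288282)
K = 0.0004381791, rounded to 4 significant figures:

0.0004382


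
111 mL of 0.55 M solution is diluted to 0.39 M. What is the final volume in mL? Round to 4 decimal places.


Dilution: M1*V1 = M2*V2, solve for V2.
V2 = M1*V1 / M2
V2 = 0.55 * 111 / 0.39
V2 = 61.05 / 0.39
V2 = 156.53846154 mL, rounded to 4 dp:

156.5385 mL


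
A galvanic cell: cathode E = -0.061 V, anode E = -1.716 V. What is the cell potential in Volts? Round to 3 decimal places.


Standard cell potential: E_cell = E_cathode - E_anode.
E_cell = -0.061 - (-1.716)
E_cell = 1.655 V, rounded to 3 dp:

1.655 V


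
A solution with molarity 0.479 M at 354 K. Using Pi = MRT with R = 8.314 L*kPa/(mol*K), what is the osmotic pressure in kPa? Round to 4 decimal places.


Osmotic pressure (van't Hoff): Pi = M*R*T.
RT = 8.314 * 354 = 2943.156
Pi = 0.479 * 2943.156
Pi = 1409.771724 kPa, rounded to 4 dp:

1409.7717 kPa


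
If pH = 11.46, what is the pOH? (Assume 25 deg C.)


At 25 deg C, pH + pOH = 14.
pOH = 14 - pH = 14 - 11.46
pOH = 2.54:

2.54


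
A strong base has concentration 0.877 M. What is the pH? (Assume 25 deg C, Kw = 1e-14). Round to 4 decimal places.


A strong base dissociates completely, so [OH-] equals the given concentration.
pOH = -log10([OH-]) = -log10(0.877) = 0.057
pH = 14 - pOH = 14 - 0.057
pH = 13.943, rounded to 4 dp:

13.9430


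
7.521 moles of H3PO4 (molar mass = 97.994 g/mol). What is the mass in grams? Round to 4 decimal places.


mass = n * M
mass = 7.521 * 97.994
mass = 737.012874 g, rounded to 4 dp:

737.0129 g


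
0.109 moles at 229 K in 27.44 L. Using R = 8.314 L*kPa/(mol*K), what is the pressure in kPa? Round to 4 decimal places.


PV = nRT, solve for P = nRT / V.
nRT = 0.109 * 8.314 * 229 = 207.5258
P = 207.5258 / 27.44
P = 7.56289359 kPa, rounded to 4 dp:

7.5629 kPa


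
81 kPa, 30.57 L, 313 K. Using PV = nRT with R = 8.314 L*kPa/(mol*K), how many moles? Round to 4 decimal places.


PV = nRT, solve for n = PV / (RT).
PV = 81 * 30.57 = 2476.17
RT = 8.314 * 313 = 2602.282
n = 2476.17 / 2602.282
n = 0.95153792 mol, rounded to 4 dp:

0.9515 mol


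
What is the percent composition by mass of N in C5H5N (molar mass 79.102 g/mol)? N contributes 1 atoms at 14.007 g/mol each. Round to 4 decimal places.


pct = 100 * (n_elem * M_elem) / M_total
mass_contribution = 1 * 14.007 = 14.007 g/mol
pct = 100 * 14.007 / 79.102
pct = 17.70751688 %, rounded to 4 dp:

17.7075 %


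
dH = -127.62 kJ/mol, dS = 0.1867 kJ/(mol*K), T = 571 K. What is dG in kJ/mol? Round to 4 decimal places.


Gibbs: dG = dH - T*dS (consistent units, dS already in kJ/(mol*K)).
T*dS = 571 * 0.1867 = 106.6057
dG = -127.62 - (106.6057)
dG = -234.2257 kJ/mol, rounded to 4 dp:

-234.2257 kJ/mol


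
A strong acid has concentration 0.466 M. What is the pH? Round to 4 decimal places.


A strong acid dissociates completely, so [H+] equals the given concentration.
pH = -log10([H+]) = -log10(0.466)
pH = 0.33161408, rounded to 4 dp:

0.3316


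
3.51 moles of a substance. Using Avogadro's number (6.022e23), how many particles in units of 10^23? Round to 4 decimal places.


N = n * NA, then divide by 1e23 for the requested units.
N / 1e23 = n * 6.022
N / 1e23 = 3.51 * 6.022
N / 1e23 = 21.13722, rounded to 4 dp:

21.1372


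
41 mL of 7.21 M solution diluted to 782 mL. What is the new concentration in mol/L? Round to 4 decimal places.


Dilution: M1*V1 = M2*V2, solve for M2.
M2 = M1*V1 / V2
M2 = 7.21 * 41 / 782
M2 = 295.61 / 782
M2 = 0.3780179 mol/L, rounded to 4 dp:

0.3780 mol/L


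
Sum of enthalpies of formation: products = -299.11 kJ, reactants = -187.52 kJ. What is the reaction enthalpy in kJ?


dH_rxn = sum(dH_f products) - sum(dH_f reactants)
dH_rxn = -299.11 - (-187.52)
dH_rxn = -111.59 kJ:

-111.59 kJ


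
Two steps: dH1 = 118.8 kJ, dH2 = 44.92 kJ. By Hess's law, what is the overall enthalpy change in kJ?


Hess's law: enthalpy is a state function, so add the step enthalpies.
dH_total = dH1 + dH2 = 118.8 + (44.92)
dH_total = 163.72 kJ:

163.72 kJ


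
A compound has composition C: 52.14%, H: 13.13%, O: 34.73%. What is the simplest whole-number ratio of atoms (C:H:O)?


Assume 100 g of compound, divide each mass% by atomic mass to get moles, then normalize by the smallest to get a raw atom ratio.
Moles per 100 g: C: 52.14/12.011 = 4.341, H: 13.13/1.008 = 13.0258, O: 34.73/15.999 = 2.1708
Raw ratio (divide by min = 2.1708): C: 2.0, H: 6.001, O: 1.0
Multiply by 1 to clear fractions: C: 2.0 ~= 2, H: 6.001 ~= 6, O: 1.0 ~= 1
Reduce by GCD to get the simplest whole-number ratio:

2:6:1


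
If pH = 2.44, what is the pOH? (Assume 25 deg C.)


At 25 deg C, pH + pOH = 14.
pOH = 14 - pH = 14 - 2.44
pOH = 11.56:

11.56


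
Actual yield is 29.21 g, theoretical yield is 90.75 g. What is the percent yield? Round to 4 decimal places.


% yield = 100 * actual / theoretical
% yield = 100 * 29.21 / 90.75
% yield = 32.18732782 %, rounded to 4 dp:

32.1873 %


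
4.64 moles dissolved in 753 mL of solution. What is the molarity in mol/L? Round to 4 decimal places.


Convert volume to liters: V_L = V_mL / 1000.
V_L = 753 / 1000 = 0.753 L
M = n / V_L = 4.64 / 0.753
M = 6.16201859 mol/L, rounded to 4 dp:

6.1620 mol/L


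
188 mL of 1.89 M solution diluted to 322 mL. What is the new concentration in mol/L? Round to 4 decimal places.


Dilution: M1*V1 = M2*V2, solve for M2.
M2 = M1*V1 / V2
M2 = 1.89 * 188 / 322
M2 = 355.32 / 322
M2 = 1.10347826 mol/L, rounded to 4 dp:

1.1035 mol/L


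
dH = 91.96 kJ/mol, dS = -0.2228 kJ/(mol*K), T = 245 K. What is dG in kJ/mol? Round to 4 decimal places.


Gibbs: dG = dH - T*dS (consistent units, dS already in kJ/(mol*K)).
T*dS = 245 * -0.2228 = -54.586
dG = 91.96 - (-54.586)
dG = 146.546 kJ/mol, rounded to 4 dp:

146.5460 kJ/mol


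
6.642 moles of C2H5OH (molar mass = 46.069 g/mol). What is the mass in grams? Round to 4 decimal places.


mass = n * M
mass = 6.642 * 46.069
mass = 305.990298 g, rounded to 4 dp:

305.9903 g


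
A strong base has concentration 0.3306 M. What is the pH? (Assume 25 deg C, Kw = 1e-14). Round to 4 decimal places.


A strong base dissociates completely, so [OH-] equals the given concentration.
pOH = -log10([OH-]) = -log10(0.3306) = 0.480697
pH = 14 - pOH = 14 - 0.480697
pH = 13.519303, rounded to 4 dp:

13.5193


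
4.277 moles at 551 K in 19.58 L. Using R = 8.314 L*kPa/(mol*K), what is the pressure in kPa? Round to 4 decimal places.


PV = nRT, solve for P = nRT / V.
nRT = 4.277 * 8.314 * 551 = 19592.9969
P = 19592.9969 / 19.58
P = 1000.66378447 kPa, rounded to 4 dp:

1000.6638 kPa


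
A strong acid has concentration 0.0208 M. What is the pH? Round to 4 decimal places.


A strong acid dissociates completely, so [H+] equals the given concentration.
pH = -log10([H+]) = -log10(0.0208)
pH = 1.68193667, rounded to 4 dp:

1.6819


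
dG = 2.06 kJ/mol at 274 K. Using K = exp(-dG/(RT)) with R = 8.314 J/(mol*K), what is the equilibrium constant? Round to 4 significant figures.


dG is in kJ/mol; multiply by 1000 to match R in J/(mol*K).
RT = 8.314 * 274 = 2278.036 J/mol
exponent = -dG*1000 / (RT) = -(2.06*1000) / 2278.036 = -0.90428773
K = exp(-0.90428773)
K = 0.40483013, rounded to 4 significant figures:

0.4048


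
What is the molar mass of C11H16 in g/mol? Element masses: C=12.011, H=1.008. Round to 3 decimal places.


M = sum(count * atomic_mass) over atoms.
M = 11*12.011 + 16*1.008
M = 132.121 + 16.128
M = 148.249 g/mol, rounded to 3 dp:

148.249 g/mol


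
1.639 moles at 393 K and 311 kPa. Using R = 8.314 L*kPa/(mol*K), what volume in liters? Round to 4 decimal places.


PV = nRT, solve for V = nRT / P.
nRT = 1.639 * 8.314 * 393 = 5355.2719
V = 5355.2719 / 311
V = 17.21952379 L, rounded to 4 dp:

17.2195 L


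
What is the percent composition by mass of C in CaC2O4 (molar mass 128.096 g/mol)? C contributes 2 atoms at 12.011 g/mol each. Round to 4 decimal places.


pct = 100 * (n_elem * M_elem) / M_total
mass_contribution = 2 * 12.011 = 24.022 g/mol
pct = 100 * 24.022 / 128.096
pct = 18.75312266 %, rounded to 4 dp:

18.7531 %
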